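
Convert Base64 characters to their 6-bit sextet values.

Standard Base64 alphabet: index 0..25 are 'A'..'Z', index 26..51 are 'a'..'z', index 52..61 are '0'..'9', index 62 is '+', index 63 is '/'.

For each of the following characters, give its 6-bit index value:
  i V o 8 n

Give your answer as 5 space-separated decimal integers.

Answer: 34 21 40 60 39

Derivation:
'i': a..z range, 26 + ord('i') − ord('a') = 34
'V': A..Z range, ord('V') − ord('A') = 21
'o': a..z range, 26 + ord('o') − ord('a') = 40
'8': 0..9 range, 52 + ord('8') − ord('0') = 60
'n': a..z range, 26 + ord('n') − ord('a') = 39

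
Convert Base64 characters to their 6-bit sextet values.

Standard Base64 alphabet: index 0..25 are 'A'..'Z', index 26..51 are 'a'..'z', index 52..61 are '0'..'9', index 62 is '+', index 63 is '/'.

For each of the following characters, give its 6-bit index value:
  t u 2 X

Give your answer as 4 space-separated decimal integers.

Answer: 45 46 54 23

Derivation:
't': a..z range, 26 + ord('t') − ord('a') = 45
'u': a..z range, 26 + ord('u') − ord('a') = 46
'2': 0..9 range, 52 + ord('2') − ord('0') = 54
'X': A..Z range, ord('X') − ord('A') = 23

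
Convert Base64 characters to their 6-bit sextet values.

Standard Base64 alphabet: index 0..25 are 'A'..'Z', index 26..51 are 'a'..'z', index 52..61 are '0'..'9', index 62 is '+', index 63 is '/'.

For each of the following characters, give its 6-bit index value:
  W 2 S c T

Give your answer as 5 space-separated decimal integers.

'W': A..Z range, ord('W') − ord('A') = 22
'2': 0..9 range, 52 + ord('2') − ord('0') = 54
'S': A..Z range, ord('S') − ord('A') = 18
'c': a..z range, 26 + ord('c') − ord('a') = 28
'T': A..Z range, ord('T') − ord('A') = 19

Answer: 22 54 18 28 19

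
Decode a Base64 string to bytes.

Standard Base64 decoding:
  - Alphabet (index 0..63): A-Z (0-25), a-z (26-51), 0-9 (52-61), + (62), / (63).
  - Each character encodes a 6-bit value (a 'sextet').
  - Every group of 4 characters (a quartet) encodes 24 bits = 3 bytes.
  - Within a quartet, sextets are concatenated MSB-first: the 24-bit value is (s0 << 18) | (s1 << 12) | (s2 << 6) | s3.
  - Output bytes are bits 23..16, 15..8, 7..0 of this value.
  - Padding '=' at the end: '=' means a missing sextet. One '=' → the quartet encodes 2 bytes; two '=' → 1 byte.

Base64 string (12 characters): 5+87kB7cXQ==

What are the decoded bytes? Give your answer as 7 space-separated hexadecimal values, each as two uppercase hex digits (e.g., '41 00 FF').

Answer: E7 EF 3B 90 1E DC 5D

Derivation:
After char 0 ('5'=57): chars_in_quartet=1 acc=0x39 bytes_emitted=0
After char 1 ('+'=62): chars_in_quartet=2 acc=0xE7E bytes_emitted=0
After char 2 ('8'=60): chars_in_quartet=3 acc=0x39FBC bytes_emitted=0
After char 3 ('7'=59): chars_in_quartet=4 acc=0xE7EF3B -> emit E7 EF 3B, reset; bytes_emitted=3
After char 4 ('k'=36): chars_in_quartet=1 acc=0x24 bytes_emitted=3
After char 5 ('B'=1): chars_in_quartet=2 acc=0x901 bytes_emitted=3
After char 6 ('7'=59): chars_in_quartet=3 acc=0x2407B bytes_emitted=3
After char 7 ('c'=28): chars_in_quartet=4 acc=0x901EDC -> emit 90 1E DC, reset; bytes_emitted=6
After char 8 ('X'=23): chars_in_quartet=1 acc=0x17 bytes_emitted=6
After char 9 ('Q'=16): chars_in_quartet=2 acc=0x5D0 bytes_emitted=6
Padding '==': partial quartet acc=0x5D0 -> emit 5D; bytes_emitted=7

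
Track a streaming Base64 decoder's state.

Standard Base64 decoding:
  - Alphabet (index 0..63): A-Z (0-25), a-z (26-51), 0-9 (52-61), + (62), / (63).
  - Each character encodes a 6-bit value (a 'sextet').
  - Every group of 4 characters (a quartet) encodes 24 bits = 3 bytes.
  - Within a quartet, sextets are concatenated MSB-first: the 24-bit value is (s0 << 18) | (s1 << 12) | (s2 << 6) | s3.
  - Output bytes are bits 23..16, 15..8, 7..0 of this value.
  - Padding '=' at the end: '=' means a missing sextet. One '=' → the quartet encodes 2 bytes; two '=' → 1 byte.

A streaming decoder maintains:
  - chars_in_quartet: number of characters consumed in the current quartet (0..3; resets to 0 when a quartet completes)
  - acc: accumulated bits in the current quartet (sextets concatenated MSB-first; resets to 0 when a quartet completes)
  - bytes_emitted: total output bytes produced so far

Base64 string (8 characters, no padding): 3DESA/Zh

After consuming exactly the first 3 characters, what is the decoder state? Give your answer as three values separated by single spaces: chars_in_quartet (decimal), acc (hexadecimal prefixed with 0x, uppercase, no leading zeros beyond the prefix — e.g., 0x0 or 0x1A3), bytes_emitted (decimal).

After char 0 ('3'=55): chars_in_quartet=1 acc=0x37 bytes_emitted=0
After char 1 ('D'=3): chars_in_quartet=2 acc=0xDC3 bytes_emitted=0
After char 2 ('E'=4): chars_in_quartet=3 acc=0x370C4 bytes_emitted=0

Answer: 3 0x370C4 0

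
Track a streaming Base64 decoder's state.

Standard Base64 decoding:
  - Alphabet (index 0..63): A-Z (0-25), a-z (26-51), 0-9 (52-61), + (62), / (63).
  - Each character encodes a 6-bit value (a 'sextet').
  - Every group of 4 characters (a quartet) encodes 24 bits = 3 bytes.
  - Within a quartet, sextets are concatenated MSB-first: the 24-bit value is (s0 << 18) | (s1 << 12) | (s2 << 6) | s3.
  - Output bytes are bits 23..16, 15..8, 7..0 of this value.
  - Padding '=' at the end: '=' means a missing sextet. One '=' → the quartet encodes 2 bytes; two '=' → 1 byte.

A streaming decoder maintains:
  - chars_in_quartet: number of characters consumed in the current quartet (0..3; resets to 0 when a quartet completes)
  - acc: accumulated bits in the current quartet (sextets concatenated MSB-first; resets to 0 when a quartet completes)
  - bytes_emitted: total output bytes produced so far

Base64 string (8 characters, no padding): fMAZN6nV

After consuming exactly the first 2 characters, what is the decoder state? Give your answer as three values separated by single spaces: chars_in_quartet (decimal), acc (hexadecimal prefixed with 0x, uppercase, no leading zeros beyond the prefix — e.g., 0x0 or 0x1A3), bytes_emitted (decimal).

After char 0 ('f'=31): chars_in_quartet=1 acc=0x1F bytes_emitted=0
After char 1 ('M'=12): chars_in_quartet=2 acc=0x7CC bytes_emitted=0

Answer: 2 0x7CC 0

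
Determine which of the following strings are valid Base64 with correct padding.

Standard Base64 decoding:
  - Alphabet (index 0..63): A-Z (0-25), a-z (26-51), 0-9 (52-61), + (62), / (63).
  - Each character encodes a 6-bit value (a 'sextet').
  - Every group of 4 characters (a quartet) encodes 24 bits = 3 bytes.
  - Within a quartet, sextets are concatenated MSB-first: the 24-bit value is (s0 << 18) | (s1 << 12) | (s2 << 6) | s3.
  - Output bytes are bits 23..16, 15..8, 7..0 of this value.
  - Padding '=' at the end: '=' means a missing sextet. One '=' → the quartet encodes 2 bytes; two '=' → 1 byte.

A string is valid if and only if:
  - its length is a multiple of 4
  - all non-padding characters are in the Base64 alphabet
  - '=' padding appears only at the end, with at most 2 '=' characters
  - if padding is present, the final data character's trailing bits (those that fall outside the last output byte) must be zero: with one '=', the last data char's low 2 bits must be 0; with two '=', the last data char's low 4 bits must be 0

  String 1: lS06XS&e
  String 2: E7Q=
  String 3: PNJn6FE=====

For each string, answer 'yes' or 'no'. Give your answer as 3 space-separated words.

String 1: 'lS06XS&e' → invalid (bad char(s): ['&'])
String 2: 'E7Q=' → valid
String 3: 'PNJn6FE=====' → invalid (5 pad chars (max 2))

Answer: no yes no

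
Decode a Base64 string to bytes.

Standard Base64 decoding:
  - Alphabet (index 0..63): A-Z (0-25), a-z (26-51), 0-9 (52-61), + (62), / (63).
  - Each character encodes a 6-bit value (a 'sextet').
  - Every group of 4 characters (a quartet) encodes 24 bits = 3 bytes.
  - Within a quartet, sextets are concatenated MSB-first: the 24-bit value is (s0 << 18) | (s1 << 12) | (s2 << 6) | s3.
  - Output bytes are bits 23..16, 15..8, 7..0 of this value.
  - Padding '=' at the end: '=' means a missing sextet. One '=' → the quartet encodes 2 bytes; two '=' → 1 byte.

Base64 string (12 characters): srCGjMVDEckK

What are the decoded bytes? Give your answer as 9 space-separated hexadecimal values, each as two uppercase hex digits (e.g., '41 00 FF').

After char 0 ('s'=44): chars_in_quartet=1 acc=0x2C bytes_emitted=0
After char 1 ('r'=43): chars_in_quartet=2 acc=0xB2B bytes_emitted=0
After char 2 ('C'=2): chars_in_quartet=3 acc=0x2CAC2 bytes_emitted=0
After char 3 ('G'=6): chars_in_quartet=4 acc=0xB2B086 -> emit B2 B0 86, reset; bytes_emitted=3
After char 4 ('j'=35): chars_in_quartet=1 acc=0x23 bytes_emitted=3
After char 5 ('M'=12): chars_in_quartet=2 acc=0x8CC bytes_emitted=3
After char 6 ('V'=21): chars_in_quartet=3 acc=0x23315 bytes_emitted=3
After char 7 ('D'=3): chars_in_quartet=4 acc=0x8CC543 -> emit 8C C5 43, reset; bytes_emitted=6
After char 8 ('E'=4): chars_in_quartet=1 acc=0x4 bytes_emitted=6
After char 9 ('c'=28): chars_in_quartet=2 acc=0x11C bytes_emitted=6
After char 10 ('k'=36): chars_in_quartet=3 acc=0x4724 bytes_emitted=6
After char 11 ('K'=10): chars_in_quartet=4 acc=0x11C90A -> emit 11 C9 0A, reset; bytes_emitted=9

Answer: B2 B0 86 8C C5 43 11 C9 0A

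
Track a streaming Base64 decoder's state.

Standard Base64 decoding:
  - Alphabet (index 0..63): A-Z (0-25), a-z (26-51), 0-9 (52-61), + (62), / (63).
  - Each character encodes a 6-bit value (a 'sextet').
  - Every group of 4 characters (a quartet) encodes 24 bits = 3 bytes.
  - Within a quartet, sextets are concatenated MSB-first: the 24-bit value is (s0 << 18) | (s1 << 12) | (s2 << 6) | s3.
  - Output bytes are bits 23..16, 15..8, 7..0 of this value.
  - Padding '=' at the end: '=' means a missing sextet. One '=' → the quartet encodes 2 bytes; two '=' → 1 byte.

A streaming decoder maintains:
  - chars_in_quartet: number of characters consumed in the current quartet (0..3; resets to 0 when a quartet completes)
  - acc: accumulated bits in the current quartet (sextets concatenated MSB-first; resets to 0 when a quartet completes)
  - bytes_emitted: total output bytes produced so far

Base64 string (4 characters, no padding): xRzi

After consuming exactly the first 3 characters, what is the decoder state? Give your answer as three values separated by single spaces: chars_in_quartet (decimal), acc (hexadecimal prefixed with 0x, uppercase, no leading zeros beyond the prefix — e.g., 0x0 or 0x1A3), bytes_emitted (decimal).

Answer: 3 0x31473 0

Derivation:
After char 0 ('x'=49): chars_in_quartet=1 acc=0x31 bytes_emitted=0
After char 1 ('R'=17): chars_in_quartet=2 acc=0xC51 bytes_emitted=0
After char 2 ('z'=51): chars_in_quartet=3 acc=0x31473 bytes_emitted=0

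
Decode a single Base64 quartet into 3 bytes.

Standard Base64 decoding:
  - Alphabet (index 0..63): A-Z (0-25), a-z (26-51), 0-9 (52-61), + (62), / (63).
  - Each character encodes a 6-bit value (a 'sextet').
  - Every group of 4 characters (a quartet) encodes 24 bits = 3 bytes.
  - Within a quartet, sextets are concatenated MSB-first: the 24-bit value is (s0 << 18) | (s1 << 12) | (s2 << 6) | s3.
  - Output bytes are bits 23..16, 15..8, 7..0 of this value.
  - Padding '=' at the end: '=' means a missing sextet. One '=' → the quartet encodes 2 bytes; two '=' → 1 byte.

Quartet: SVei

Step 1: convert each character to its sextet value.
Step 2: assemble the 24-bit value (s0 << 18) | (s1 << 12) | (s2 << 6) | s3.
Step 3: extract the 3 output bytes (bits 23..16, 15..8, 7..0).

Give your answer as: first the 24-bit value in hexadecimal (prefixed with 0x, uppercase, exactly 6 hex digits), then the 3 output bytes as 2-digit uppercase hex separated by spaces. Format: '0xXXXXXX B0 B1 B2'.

Sextets: S=18, V=21, e=30, i=34
24-bit: (18<<18) | (21<<12) | (30<<6) | 34
      = 0x480000 | 0x015000 | 0x000780 | 0x000022
      = 0x4957A2
Bytes: (v>>16)&0xFF=49, (v>>8)&0xFF=57, v&0xFF=A2

Answer: 0x4957A2 49 57 A2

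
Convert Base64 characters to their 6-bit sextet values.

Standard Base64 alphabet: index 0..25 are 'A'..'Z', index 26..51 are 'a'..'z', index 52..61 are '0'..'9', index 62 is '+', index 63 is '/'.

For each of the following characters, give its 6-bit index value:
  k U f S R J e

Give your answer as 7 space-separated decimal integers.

'k': a..z range, 26 + ord('k') − ord('a') = 36
'U': A..Z range, ord('U') − ord('A') = 20
'f': a..z range, 26 + ord('f') − ord('a') = 31
'S': A..Z range, ord('S') − ord('A') = 18
'R': A..Z range, ord('R') − ord('A') = 17
'J': A..Z range, ord('J') − ord('A') = 9
'e': a..z range, 26 + ord('e') − ord('a') = 30

Answer: 36 20 31 18 17 9 30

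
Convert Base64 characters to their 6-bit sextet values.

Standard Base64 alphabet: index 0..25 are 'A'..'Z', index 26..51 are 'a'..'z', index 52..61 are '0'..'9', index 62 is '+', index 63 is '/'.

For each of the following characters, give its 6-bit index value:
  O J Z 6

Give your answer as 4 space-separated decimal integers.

'O': A..Z range, ord('O') − ord('A') = 14
'J': A..Z range, ord('J') − ord('A') = 9
'Z': A..Z range, ord('Z') − ord('A') = 25
'6': 0..9 range, 52 + ord('6') − ord('0') = 58

Answer: 14 9 25 58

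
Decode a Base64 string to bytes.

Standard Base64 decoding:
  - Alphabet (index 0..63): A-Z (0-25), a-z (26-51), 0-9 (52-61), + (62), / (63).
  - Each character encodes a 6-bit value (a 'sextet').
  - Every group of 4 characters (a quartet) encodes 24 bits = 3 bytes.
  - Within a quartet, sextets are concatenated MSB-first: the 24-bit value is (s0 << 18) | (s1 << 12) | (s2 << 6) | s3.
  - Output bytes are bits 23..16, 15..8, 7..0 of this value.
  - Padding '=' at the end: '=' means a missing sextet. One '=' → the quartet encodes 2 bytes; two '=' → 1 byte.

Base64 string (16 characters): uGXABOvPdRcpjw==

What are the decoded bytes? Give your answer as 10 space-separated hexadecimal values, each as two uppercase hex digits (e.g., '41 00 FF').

After char 0 ('u'=46): chars_in_quartet=1 acc=0x2E bytes_emitted=0
After char 1 ('G'=6): chars_in_quartet=2 acc=0xB86 bytes_emitted=0
After char 2 ('X'=23): chars_in_quartet=3 acc=0x2E197 bytes_emitted=0
After char 3 ('A'=0): chars_in_quartet=4 acc=0xB865C0 -> emit B8 65 C0, reset; bytes_emitted=3
After char 4 ('B'=1): chars_in_quartet=1 acc=0x1 bytes_emitted=3
After char 5 ('O'=14): chars_in_quartet=2 acc=0x4E bytes_emitted=3
After char 6 ('v'=47): chars_in_quartet=3 acc=0x13AF bytes_emitted=3
After char 7 ('P'=15): chars_in_quartet=4 acc=0x4EBCF -> emit 04 EB CF, reset; bytes_emitted=6
After char 8 ('d'=29): chars_in_quartet=1 acc=0x1D bytes_emitted=6
After char 9 ('R'=17): chars_in_quartet=2 acc=0x751 bytes_emitted=6
After char 10 ('c'=28): chars_in_quartet=3 acc=0x1D45C bytes_emitted=6
After char 11 ('p'=41): chars_in_quartet=4 acc=0x751729 -> emit 75 17 29, reset; bytes_emitted=9
After char 12 ('j'=35): chars_in_quartet=1 acc=0x23 bytes_emitted=9
After char 13 ('w'=48): chars_in_quartet=2 acc=0x8F0 bytes_emitted=9
Padding '==': partial quartet acc=0x8F0 -> emit 8F; bytes_emitted=10

Answer: B8 65 C0 04 EB CF 75 17 29 8F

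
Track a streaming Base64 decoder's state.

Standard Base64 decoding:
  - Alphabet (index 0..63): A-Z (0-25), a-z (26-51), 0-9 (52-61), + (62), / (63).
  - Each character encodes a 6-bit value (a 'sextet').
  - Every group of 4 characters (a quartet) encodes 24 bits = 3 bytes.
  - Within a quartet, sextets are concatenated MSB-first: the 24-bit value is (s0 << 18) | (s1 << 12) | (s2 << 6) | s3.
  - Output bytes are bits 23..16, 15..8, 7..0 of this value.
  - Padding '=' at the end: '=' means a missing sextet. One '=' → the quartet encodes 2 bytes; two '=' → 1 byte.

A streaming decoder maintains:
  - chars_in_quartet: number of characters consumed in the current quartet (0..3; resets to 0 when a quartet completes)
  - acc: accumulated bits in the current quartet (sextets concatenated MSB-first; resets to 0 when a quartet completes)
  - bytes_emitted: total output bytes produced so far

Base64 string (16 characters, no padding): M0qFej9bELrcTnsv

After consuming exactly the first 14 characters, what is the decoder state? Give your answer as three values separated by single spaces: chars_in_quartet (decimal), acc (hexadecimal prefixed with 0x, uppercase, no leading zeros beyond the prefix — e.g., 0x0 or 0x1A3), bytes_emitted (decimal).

After char 0 ('M'=12): chars_in_quartet=1 acc=0xC bytes_emitted=0
After char 1 ('0'=52): chars_in_quartet=2 acc=0x334 bytes_emitted=0
After char 2 ('q'=42): chars_in_quartet=3 acc=0xCD2A bytes_emitted=0
After char 3 ('F'=5): chars_in_quartet=4 acc=0x334A85 -> emit 33 4A 85, reset; bytes_emitted=3
After char 4 ('e'=30): chars_in_quartet=1 acc=0x1E bytes_emitted=3
After char 5 ('j'=35): chars_in_quartet=2 acc=0x7A3 bytes_emitted=3
After char 6 ('9'=61): chars_in_quartet=3 acc=0x1E8FD bytes_emitted=3
After char 7 ('b'=27): chars_in_quartet=4 acc=0x7A3F5B -> emit 7A 3F 5B, reset; bytes_emitted=6
After char 8 ('E'=4): chars_in_quartet=1 acc=0x4 bytes_emitted=6
After char 9 ('L'=11): chars_in_quartet=2 acc=0x10B bytes_emitted=6
After char 10 ('r'=43): chars_in_quartet=3 acc=0x42EB bytes_emitted=6
After char 11 ('c'=28): chars_in_quartet=4 acc=0x10BADC -> emit 10 BA DC, reset; bytes_emitted=9
After char 12 ('T'=19): chars_in_quartet=1 acc=0x13 bytes_emitted=9
After char 13 ('n'=39): chars_in_quartet=2 acc=0x4E7 bytes_emitted=9

Answer: 2 0x4E7 9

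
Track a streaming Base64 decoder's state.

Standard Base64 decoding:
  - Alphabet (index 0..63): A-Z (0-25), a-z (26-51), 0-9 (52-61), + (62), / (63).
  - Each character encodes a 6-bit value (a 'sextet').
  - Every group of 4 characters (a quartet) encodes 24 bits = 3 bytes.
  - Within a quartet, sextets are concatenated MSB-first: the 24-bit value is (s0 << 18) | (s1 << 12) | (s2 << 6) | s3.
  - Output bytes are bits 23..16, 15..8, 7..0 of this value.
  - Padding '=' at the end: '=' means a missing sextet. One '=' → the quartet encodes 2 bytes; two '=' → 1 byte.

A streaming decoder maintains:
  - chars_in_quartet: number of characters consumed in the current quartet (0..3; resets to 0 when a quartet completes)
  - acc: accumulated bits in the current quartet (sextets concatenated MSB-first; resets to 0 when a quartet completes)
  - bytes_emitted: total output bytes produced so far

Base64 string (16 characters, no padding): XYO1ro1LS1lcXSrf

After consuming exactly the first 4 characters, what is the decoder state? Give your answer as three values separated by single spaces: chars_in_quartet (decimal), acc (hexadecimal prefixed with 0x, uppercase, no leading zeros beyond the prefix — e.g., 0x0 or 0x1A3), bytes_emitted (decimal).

Answer: 0 0x0 3

Derivation:
After char 0 ('X'=23): chars_in_quartet=1 acc=0x17 bytes_emitted=0
After char 1 ('Y'=24): chars_in_quartet=2 acc=0x5D8 bytes_emitted=0
After char 2 ('O'=14): chars_in_quartet=3 acc=0x1760E bytes_emitted=0
After char 3 ('1'=53): chars_in_quartet=4 acc=0x5D83B5 -> emit 5D 83 B5, reset; bytes_emitted=3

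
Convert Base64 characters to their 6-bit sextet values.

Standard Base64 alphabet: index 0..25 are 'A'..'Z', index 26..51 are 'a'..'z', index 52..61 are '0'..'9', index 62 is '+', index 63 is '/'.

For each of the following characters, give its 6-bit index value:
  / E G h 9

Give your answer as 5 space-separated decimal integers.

Answer: 63 4 6 33 61

Derivation:
'/': index 63
'E': A..Z range, ord('E') − ord('A') = 4
'G': A..Z range, ord('G') − ord('A') = 6
'h': a..z range, 26 + ord('h') − ord('a') = 33
'9': 0..9 range, 52 + ord('9') − ord('0') = 61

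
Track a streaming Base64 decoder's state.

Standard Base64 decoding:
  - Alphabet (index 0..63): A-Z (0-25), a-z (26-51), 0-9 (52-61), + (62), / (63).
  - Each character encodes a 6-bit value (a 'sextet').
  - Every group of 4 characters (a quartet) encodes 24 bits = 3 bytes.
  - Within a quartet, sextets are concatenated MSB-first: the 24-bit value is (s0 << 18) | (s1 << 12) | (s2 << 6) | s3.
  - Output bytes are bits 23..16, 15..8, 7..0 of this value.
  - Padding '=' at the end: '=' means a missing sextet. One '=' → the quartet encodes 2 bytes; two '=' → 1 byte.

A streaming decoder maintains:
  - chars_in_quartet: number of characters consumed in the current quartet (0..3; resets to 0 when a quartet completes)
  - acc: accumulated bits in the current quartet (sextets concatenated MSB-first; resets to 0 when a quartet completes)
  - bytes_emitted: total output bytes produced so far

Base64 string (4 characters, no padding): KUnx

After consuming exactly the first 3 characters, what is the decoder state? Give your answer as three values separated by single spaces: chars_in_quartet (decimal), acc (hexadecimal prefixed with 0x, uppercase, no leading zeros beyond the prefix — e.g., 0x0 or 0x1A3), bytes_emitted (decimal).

After char 0 ('K'=10): chars_in_quartet=1 acc=0xA bytes_emitted=0
After char 1 ('U'=20): chars_in_quartet=2 acc=0x294 bytes_emitted=0
After char 2 ('n'=39): chars_in_quartet=3 acc=0xA527 bytes_emitted=0

Answer: 3 0xA527 0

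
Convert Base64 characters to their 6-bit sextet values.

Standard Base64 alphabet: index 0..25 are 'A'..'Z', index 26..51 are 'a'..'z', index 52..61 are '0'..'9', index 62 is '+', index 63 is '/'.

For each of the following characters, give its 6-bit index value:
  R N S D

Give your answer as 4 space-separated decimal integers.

'R': A..Z range, ord('R') − ord('A') = 17
'N': A..Z range, ord('N') − ord('A') = 13
'S': A..Z range, ord('S') − ord('A') = 18
'D': A..Z range, ord('D') − ord('A') = 3

Answer: 17 13 18 3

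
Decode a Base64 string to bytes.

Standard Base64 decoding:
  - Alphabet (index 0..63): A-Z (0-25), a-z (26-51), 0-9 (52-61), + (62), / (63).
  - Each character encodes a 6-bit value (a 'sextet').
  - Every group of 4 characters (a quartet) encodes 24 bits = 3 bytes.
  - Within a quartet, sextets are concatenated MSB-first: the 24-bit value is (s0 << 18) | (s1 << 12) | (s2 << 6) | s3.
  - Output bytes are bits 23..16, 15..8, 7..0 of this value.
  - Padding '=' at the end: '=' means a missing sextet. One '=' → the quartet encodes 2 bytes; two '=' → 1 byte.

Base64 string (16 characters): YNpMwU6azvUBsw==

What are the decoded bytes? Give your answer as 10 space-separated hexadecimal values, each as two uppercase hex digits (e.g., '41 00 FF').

Answer: 60 DA 4C C1 4E 9A CE F5 01 B3

Derivation:
After char 0 ('Y'=24): chars_in_quartet=1 acc=0x18 bytes_emitted=0
After char 1 ('N'=13): chars_in_quartet=2 acc=0x60D bytes_emitted=0
After char 2 ('p'=41): chars_in_quartet=3 acc=0x18369 bytes_emitted=0
After char 3 ('M'=12): chars_in_quartet=4 acc=0x60DA4C -> emit 60 DA 4C, reset; bytes_emitted=3
After char 4 ('w'=48): chars_in_quartet=1 acc=0x30 bytes_emitted=3
After char 5 ('U'=20): chars_in_quartet=2 acc=0xC14 bytes_emitted=3
After char 6 ('6'=58): chars_in_quartet=3 acc=0x3053A bytes_emitted=3
After char 7 ('a'=26): chars_in_quartet=4 acc=0xC14E9A -> emit C1 4E 9A, reset; bytes_emitted=6
After char 8 ('z'=51): chars_in_quartet=1 acc=0x33 bytes_emitted=6
After char 9 ('v'=47): chars_in_quartet=2 acc=0xCEF bytes_emitted=6
After char 10 ('U'=20): chars_in_quartet=3 acc=0x33BD4 bytes_emitted=6
After char 11 ('B'=1): chars_in_quartet=4 acc=0xCEF501 -> emit CE F5 01, reset; bytes_emitted=9
After char 12 ('s'=44): chars_in_quartet=1 acc=0x2C bytes_emitted=9
After char 13 ('w'=48): chars_in_quartet=2 acc=0xB30 bytes_emitted=9
Padding '==': partial quartet acc=0xB30 -> emit B3; bytes_emitted=10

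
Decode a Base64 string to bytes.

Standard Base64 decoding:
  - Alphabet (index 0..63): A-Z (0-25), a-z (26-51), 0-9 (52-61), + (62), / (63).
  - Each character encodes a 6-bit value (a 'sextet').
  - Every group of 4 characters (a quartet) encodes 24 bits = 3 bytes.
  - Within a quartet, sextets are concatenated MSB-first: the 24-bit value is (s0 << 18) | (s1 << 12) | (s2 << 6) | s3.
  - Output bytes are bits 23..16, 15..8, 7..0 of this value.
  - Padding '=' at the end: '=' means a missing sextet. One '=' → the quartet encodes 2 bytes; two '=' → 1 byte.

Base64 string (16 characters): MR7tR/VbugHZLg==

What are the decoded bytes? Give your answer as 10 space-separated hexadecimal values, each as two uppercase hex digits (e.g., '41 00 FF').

Answer: 31 1E ED 47 F5 5B BA 01 D9 2E

Derivation:
After char 0 ('M'=12): chars_in_quartet=1 acc=0xC bytes_emitted=0
After char 1 ('R'=17): chars_in_quartet=2 acc=0x311 bytes_emitted=0
After char 2 ('7'=59): chars_in_quartet=3 acc=0xC47B bytes_emitted=0
After char 3 ('t'=45): chars_in_quartet=4 acc=0x311EED -> emit 31 1E ED, reset; bytes_emitted=3
After char 4 ('R'=17): chars_in_quartet=1 acc=0x11 bytes_emitted=3
After char 5 ('/'=63): chars_in_quartet=2 acc=0x47F bytes_emitted=3
After char 6 ('V'=21): chars_in_quartet=3 acc=0x11FD5 bytes_emitted=3
After char 7 ('b'=27): chars_in_quartet=4 acc=0x47F55B -> emit 47 F5 5B, reset; bytes_emitted=6
After char 8 ('u'=46): chars_in_quartet=1 acc=0x2E bytes_emitted=6
After char 9 ('g'=32): chars_in_quartet=2 acc=0xBA0 bytes_emitted=6
After char 10 ('H'=7): chars_in_quartet=3 acc=0x2E807 bytes_emitted=6
After char 11 ('Z'=25): chars_in_quartet=4 acc=0xBA01D9 -> emit BA 01 D9, reset; bytes_emitted=9
After char 12 ('L'=11): chars_in_quartet=1 acc=0xB bytes_emitted=9
After char 13 ('g'=32): chars_in_quartet=2 acc=0x2E0 bytes_emitted=9
Padding '==': partial quartet acc=0x2E0 -> emit 2E; bytes_emitted=10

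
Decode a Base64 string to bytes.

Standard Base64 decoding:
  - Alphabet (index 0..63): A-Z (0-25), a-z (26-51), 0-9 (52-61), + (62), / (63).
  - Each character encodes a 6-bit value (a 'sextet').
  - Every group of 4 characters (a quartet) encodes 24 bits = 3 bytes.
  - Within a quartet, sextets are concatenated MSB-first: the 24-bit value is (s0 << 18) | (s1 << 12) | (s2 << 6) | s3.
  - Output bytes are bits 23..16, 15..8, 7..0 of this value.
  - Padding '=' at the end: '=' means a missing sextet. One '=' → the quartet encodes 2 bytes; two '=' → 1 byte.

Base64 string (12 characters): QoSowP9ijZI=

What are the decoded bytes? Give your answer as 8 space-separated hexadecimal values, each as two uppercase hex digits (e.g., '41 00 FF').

After char 0 ('Q'=16): chars_in_quartet=1 acc=0x10 bytes_emitted=0
After char 1 ('o'=40): chars_in_quartet=2 acc=0x428 bytes_emitted=0
After char 2 ('S'=18): chars_in_quartet=3 acc=0x10A12 bytes_emitted=0
After char 3 ('o'=40): chars_in_quartet=4 acc=0x4284A8 -> emit 42 84 A8, reset; bytes_emitted=3
After char 4 ('w'=48): chars_in_quartet=1 acc=0x30 bytes_emitted=3
After char 5 ('P'=15): chars_in_quartet=2 acc=0xC0F bytes_emitted=3
After char 6 ('9'=61): chars_in_quartet=3 acc=0x303FD bytes_emitted=3
After char 7 ('i'=34): chars_in_quartet=4 acc=0xC0FF62 -> emit C0 FF 62, reset; bytes_emitted=6
After char 8 ('j'=35): chars_in_quartet=1 acc=0x23 bytes_emitted=6
After char 9 ('Z'=25): chars_in_quartet=2 acc=0x8D9 bytes_emitted=6
After char 10 ('I'=8): chars_in_quartet=3 acc=0x23648 bytes_emitted=6
Padding '=': partial quartet acc=0x23648 -> emit 8D 92; bytes_emitted=8

Answer: 42 84 A8 C0 FF 62 8D 92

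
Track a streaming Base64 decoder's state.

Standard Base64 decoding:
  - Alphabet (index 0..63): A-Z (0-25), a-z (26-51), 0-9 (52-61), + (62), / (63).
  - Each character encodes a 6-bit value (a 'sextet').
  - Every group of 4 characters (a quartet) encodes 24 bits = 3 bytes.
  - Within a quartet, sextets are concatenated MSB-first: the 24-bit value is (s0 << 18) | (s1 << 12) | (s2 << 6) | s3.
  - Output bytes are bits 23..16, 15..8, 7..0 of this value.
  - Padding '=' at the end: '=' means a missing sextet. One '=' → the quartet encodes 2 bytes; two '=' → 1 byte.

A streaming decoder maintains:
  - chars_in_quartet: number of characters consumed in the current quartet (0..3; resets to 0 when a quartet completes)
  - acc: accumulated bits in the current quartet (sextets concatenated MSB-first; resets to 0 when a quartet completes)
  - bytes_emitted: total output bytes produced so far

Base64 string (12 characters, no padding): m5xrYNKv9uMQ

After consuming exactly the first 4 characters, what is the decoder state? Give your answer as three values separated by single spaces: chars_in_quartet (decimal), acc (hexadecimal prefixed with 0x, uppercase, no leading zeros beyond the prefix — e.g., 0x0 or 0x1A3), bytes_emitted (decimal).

Answer: 0 0x0 3

Derivation:
After char 0 ('m'=38): chars_in_quartet=1 acc=0x26 bytes_emitted=0
After char 1 ('5'=57): chars_in_quartet=2 acc=0x9B9 bytes_emitted=0
After char 2 ('x'=49): chars_in_quartet=3 acc=0x26E71 bytes_emitted=0
After char 3 ('r'=43): chars_in_quartet=4 acc=0x9B9C6B -> emit 9B 9C 6B, reset; bytes_emitted=3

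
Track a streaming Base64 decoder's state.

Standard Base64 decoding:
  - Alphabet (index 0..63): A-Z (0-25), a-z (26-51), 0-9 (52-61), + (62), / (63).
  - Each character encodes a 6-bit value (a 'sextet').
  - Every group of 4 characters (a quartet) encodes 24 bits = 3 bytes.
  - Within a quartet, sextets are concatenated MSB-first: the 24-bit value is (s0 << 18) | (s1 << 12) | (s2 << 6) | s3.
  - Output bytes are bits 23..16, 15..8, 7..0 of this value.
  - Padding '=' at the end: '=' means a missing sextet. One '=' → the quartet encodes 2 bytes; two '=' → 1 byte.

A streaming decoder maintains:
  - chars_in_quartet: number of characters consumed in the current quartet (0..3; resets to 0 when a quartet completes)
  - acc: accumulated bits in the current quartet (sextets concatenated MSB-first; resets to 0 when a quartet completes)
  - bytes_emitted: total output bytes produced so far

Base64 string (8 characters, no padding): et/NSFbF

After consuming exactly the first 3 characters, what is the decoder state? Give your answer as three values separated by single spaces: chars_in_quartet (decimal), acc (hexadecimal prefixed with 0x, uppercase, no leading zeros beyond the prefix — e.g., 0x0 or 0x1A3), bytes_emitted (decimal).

After char 0 ('e'=30): chars_in_quartet=1 acc=0x1E bytes_emitted=0
After char 1 ('t'=45): chars_in_quartet=2 acc=0x7AD bytes_emitted=0
After char 2 ('/'=63): chars_in_quartet=3 acc=0x1EB7F bytes_emitted=0

Answer: 3 0x1EB7F 0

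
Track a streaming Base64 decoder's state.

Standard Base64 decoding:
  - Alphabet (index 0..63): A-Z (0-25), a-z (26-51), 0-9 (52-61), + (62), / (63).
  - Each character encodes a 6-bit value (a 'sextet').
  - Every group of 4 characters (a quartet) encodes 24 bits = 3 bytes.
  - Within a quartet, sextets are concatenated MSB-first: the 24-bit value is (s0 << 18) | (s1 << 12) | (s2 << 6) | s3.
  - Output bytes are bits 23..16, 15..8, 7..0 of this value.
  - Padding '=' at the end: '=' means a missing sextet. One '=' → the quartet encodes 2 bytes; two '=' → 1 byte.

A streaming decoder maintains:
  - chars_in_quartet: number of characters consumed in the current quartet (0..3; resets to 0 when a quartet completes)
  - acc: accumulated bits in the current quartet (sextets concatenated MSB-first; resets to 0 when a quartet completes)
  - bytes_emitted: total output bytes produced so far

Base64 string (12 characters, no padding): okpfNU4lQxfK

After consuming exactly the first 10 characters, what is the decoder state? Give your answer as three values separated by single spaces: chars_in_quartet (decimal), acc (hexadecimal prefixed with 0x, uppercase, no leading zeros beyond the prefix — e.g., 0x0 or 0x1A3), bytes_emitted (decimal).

After char 0 ('o'=40): chars_in_quartet=1 acc=0x28 bytes_emitted=0
After char 1 ('k'=36): chars_in_quartet=2 acc=0xA24 bytes_emitted=0
After char 2 ('p'=41): chars_in_quartet=3 acc=0x28929 bytes_emitted=0
After char 3 ('f'=31): chars_in_quartet=4 acc=0xA24A5F -> emit A2 4A 5F, reset; bytes_emitted=3
After char 4 ('N'=13): chars_in_quartet=1 acc=0xD bytes_emitted=3
After char 5 ('U'=20): chars_in_quartet=2 acc=0x354 bytes_emitted=3
After char 6 ('4'=56): chars_in_quartet=3 acc=0xD538 bytes_emitted=3
After char 7 ('l'=37): chars_in_quartet=4 acc=0x354E25 -> emit 35 4E 25, reset; bytes_emitted=6
After char 8 ('Q'=16): chars_in_quartet=1 acc=0x10 bytes_emitted=6
After char 9 ('x'=49): chars_in_quartet=2 acc=0x431 bytes_emitted=6

Answer: 2 0x431 6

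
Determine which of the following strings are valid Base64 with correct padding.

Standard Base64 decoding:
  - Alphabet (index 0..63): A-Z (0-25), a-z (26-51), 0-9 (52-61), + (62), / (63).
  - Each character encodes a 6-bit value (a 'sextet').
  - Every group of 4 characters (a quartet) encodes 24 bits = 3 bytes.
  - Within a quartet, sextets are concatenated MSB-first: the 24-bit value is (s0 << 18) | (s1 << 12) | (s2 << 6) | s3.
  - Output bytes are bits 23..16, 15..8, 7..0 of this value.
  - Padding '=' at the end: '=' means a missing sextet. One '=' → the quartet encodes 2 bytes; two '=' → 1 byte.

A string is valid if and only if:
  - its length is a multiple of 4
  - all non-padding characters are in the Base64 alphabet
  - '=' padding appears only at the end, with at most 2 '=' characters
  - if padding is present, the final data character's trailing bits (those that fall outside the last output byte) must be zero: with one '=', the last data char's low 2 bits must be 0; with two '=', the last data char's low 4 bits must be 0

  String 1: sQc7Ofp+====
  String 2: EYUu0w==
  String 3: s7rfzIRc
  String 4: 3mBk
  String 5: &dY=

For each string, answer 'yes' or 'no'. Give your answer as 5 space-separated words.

Answer: no yes yes yes no

Derivation:
String 1: 'sQc7Ofp+====' → invalid (4 pad chars (max 2))
String 2: 'EYUu0w==' → valid
String 3: 's7rfzIRc' → valid
String 4: '3mBk' → valid
String 5: '&dY=' → invalid (bad char(s): ['&'])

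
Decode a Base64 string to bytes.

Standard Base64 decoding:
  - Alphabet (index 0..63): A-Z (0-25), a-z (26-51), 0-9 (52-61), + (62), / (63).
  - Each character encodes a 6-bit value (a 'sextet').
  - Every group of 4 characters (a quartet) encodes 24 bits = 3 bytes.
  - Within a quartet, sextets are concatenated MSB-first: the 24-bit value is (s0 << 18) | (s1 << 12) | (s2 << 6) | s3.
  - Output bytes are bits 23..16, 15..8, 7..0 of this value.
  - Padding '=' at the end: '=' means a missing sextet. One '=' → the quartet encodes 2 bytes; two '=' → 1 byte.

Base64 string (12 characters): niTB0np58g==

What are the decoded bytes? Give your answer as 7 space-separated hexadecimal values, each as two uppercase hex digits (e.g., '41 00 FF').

After char 0 ('n'=39): chars_in_quartet=1 acc=0x27 bytes_emitted=0
After char 1 ('i'=34): chars_in_quartet=2 acc=0x9E2 bytes_emitted=0
After char 2 ('T'=19): chars_in_quartet=3 acc=0x27893 bytes_emitted=0
After char 3 ('B'=1): chars_in_quartet=4 acc=0x9E24C1 -> emit 9E 24 C1, reset; bytes_emitted=3
After char 4 ('0'=52): chars_in_quartet=1 acc=0x34 bytes_emitted=3
After char 5 ('n'=39): chars_in_quartet=2 acc=0xD27 bytes_emitted=3
After char 6 ('p'=41): chars_in_quartet=3 acc=0x349E9 bytes_emitted=3
After char 7 ('5'=57): chars_in_quartet=4 acc=0xD27A79 -> emit D2 7A 79, reset; bytes_emitted=6
After char 8 ('8'=60): chars_in_quartet=1 acc=0x3C bytes_emitted=6
After char 9 ('g'=32): chars_in_quartet=2 acc=0xF20 bytes_emitted=6
Padding '==': partial quartet acc=0xF20 -> emit F2; bytes_emitted=7

Answer: 9E 24 C1 D2 7A 79 F2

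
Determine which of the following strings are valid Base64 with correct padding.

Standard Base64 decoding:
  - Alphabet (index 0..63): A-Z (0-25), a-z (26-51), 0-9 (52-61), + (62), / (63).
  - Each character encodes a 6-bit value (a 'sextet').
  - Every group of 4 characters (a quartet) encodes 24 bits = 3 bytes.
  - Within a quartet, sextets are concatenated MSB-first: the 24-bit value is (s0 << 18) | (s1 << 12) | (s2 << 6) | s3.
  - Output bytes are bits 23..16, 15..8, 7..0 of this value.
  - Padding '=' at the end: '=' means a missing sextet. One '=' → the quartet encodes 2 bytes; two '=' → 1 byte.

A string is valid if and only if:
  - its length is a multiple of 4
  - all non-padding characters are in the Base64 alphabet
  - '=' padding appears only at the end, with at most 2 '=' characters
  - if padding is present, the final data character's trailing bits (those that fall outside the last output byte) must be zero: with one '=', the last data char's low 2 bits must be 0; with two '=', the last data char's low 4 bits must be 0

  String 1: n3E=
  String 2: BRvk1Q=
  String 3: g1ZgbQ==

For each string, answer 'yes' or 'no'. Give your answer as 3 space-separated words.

String 1: 'n3E=' → valid
String 2: 'BRvk1Q=' → invalid (len=7 not mult of 4)
String 3: 'g1ZgbQ==' → valid

Answer: yes no yes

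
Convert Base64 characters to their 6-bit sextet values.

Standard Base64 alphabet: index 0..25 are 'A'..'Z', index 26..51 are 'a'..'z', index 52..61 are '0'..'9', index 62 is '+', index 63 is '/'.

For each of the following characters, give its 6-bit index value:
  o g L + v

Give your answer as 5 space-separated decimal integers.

Answer: 40 32 11 62 47

Derivation:
'o': a..z range, 26 + ord('o') − ord('a') = 40
'g': a..z range, 26 + ord('g') − ord('a') = 32
'L': A..Z range, ord('L') − ord('A') = 11
'+': index 62
'v': a..z range, 26 + ord('v') − ord('a') = 47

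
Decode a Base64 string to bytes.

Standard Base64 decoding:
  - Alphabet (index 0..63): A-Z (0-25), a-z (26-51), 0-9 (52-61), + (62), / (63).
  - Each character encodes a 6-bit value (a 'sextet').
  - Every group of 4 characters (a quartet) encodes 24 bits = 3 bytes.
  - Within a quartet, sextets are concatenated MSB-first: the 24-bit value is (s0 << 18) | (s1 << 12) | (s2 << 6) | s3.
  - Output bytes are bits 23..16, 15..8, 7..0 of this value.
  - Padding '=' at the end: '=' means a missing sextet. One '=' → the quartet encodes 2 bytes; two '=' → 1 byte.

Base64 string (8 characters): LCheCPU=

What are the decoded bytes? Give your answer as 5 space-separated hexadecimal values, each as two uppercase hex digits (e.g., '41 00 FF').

Answer: 2C 28 5E 08 F5

Derivation:
After char 0 ('L'=11): chars_in_quartet=1 acc=0xB bytes_emitted=0
After char 1 ('C'=2): chars_in_quartet=2 acc=0x2C2 bytes_emitted=0
After char 2 ('h'=33): chars_in_quartet=3 acc=0xB0A1 bytes_emitted=0
After char 3 ('e'=30): chars_in_quartet=4 acc=0x2C285E -> emit 2C 28 5E, reset; bytes_emitted=3
After char 4 ('C'=2): chars_in_quartet=1 acc=0x2 bytes_emitted=3
After char 5 ('P'=15): chars_in_quartet=2 acc=0x8F bytes_emitted=3
After char 6 ('U'=20): chars_in_quartet=3 acc=0x23D4 bytes_emitted=3
Padding '=': partial quartet acc=0x23D4 -> emit 08 F5; bytes_emitted=5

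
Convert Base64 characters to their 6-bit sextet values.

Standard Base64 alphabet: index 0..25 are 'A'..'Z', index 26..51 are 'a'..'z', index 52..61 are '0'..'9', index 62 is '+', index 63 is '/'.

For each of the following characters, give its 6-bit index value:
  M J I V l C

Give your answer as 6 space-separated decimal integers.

Answer: 12 9 8 21 37 2

Derivation:
'M': A..Z range, ord('M') − ord('A') = 12
'J': A..Z range, ord('J') − ord('A') = 9
'I': A..Z range, ord('I') − ord('A') = 8
'V': A..Z range, ord('V') − ord('A') = 21
'l': a..z range, 26 + ord('l') − ord('a') = 37
'C': A..Z range, ord('C') − ord('A') = 2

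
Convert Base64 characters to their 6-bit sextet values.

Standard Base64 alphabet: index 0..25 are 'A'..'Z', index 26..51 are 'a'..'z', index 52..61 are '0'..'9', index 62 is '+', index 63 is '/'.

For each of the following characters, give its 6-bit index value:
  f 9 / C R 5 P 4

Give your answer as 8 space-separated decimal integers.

Answer: 31 61 63 2 17 57 15 56

Derivation:
'f': a..z range, 26 + ord('f') − ord('a') = 31
'9': 0..9 range, 52 + ord('9') − ord('0') = 61
'/': index 63
'C': A..Z range, ord('C') − ord('A') = 2
'R': A..Z range, ord('R') − ord('A') = 17
'5': 0..9 range, 52 + ord('5') − ord('0') = 57
'P': A..Z range, ord('P') − ord('A') = 15
'4': 0..9 range, 52 + ord('4') − ord('0') = 56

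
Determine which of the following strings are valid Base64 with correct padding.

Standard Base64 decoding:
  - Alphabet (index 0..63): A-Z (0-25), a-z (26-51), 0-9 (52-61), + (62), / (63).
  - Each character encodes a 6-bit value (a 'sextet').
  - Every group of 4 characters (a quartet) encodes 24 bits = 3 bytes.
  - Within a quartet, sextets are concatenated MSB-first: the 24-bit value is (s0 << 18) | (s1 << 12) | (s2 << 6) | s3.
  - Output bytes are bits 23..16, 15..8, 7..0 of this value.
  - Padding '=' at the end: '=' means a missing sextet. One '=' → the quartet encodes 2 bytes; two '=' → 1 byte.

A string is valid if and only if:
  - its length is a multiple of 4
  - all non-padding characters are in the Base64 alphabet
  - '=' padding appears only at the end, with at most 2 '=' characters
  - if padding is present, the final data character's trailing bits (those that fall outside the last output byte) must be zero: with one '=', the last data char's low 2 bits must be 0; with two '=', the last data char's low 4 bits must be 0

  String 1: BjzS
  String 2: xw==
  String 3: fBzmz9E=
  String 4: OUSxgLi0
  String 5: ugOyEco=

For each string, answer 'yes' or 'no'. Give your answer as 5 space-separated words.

String 1: 'BjzS' → valid
String 2: 'xw==' → valid
String 3: 'fBzmz9E=' → valid
String 4: 'OUSxgLi0' → valid
String 5: 'ugOyEco=' → valid

Answer: yes yes yes yes yes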